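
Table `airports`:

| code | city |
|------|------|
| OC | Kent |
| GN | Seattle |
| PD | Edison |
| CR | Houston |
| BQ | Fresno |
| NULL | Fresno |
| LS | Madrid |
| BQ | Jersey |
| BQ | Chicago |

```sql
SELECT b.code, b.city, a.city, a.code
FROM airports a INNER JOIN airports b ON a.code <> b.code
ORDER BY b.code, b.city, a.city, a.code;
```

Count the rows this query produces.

INNER JOIN keeps only pairs where the ON condition holds.
Matching on a.code <> b.code. A NULL in a compared column never satisfies the condition.
- a[0] code=OC → 7 match(es) in b → 7 row(s).
- a[1] code=GN → 7 match(es) in b → 7 row(s).
- a[2] code=PD → 7 match(es) in b → 7 row(s).
- a[3] code=CR → 7 match(es) in b → 7 row(s).
- a[4] code=BQ → 5 match(es) in b → 5 row(s).
- a[5] code=NULL → no match; dropped.
- a[6] code=LS → 7 match(es) in b → 7 row(s).
- a[7] code=BQ → 5 match(es) in b → 5 row(s).
- a[8] code=BQ → 5 match(es) in b → 5 row(s).
Total: 50 rows.

50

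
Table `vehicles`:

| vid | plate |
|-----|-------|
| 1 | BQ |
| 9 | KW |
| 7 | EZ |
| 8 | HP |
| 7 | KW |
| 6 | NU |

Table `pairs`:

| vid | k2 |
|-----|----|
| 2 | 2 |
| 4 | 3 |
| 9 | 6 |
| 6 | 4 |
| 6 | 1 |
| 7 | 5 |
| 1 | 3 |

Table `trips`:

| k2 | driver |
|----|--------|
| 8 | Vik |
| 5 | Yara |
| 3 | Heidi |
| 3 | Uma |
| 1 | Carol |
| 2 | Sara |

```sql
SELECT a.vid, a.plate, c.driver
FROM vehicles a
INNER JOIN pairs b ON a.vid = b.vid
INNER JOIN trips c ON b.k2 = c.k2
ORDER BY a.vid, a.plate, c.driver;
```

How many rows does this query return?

Joins associate left-to-right: vehicles INNER JOIN pairs on vid gives 6 intermediate row(s).
Then INNER JOIN `trips c` on k2: keep only rows whose b.k2 appears in c.
Result: 5 row(s).

5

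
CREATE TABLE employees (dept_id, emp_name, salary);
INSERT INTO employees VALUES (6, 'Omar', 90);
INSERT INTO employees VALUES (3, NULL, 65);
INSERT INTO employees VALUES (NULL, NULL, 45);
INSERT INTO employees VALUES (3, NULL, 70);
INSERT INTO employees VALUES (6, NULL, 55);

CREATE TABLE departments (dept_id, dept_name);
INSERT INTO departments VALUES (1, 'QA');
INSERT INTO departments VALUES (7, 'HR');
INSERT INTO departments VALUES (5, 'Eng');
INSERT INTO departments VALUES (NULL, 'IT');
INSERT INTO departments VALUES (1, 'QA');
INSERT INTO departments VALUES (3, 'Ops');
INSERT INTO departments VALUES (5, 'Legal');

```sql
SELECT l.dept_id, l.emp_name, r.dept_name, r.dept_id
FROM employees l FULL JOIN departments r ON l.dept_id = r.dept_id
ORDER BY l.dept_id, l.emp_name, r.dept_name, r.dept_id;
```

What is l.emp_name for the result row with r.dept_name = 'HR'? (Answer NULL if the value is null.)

NULL

FULL OUTER JOIN keeps every row from both sides; unmatched rows get NULL for the other side's columns.
Matching on l.dept_id = r.dept_id. A NULL in a compared column never satisfies the condition.
Matched pairs: 2; unmatched l rows kept: 3; unmatched r rows kept: 6.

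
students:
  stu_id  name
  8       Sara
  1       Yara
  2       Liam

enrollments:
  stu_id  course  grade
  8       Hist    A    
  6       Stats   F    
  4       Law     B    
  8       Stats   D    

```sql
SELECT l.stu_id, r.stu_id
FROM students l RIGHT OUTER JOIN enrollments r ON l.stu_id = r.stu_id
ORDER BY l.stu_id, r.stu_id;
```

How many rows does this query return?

4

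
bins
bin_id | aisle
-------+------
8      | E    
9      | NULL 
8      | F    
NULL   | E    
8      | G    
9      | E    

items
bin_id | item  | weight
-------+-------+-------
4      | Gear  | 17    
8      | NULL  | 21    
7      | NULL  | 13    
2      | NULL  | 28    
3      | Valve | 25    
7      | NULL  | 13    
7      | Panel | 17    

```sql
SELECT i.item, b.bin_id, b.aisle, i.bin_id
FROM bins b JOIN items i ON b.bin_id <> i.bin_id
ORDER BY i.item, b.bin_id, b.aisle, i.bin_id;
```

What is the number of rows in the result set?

32

INNER JOIN keeps only pairs where the ON condition holds.
Matching on b.bin_id <> i.bin_id. A NULL in a compared column never satisfies the condition.
Matched pairs: 32.
Total: 32 rows.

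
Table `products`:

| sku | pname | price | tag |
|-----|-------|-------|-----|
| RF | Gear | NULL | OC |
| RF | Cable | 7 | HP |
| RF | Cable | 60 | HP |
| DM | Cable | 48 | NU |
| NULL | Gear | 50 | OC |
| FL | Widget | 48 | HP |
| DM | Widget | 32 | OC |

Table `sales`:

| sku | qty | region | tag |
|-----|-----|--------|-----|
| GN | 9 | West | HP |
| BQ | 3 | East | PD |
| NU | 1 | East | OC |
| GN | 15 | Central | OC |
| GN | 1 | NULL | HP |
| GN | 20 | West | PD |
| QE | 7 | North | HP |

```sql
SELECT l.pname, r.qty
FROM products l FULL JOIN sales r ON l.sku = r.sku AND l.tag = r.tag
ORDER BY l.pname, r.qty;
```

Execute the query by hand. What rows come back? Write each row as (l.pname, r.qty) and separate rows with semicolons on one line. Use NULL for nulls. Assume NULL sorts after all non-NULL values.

(Cable, NULL); (Cable, NULL); (Cable, NULL); (Gear, NULL); (Gear, NULL); (Widget, NULL); (Widget, NULL); (NULL, 1); (NULL, 1); (NULL, 3); (NULL, 7); (NULL, 9); (NULL, 15); (NULL, 20)

FULL OUTER JOIN keeps every row from both sides; unmatched rows get NULL for the other side's columns.
Matching on l.sku = r.sku AND l.tag = r.tag. A NULL in a compared column never satisfies the condition.
- l[0] sku=RF, tag=OC → no match; kept with NULLs on the r side.
- l[1] sku=RF, tag=HP → no match; kept with NULLs on the r side.
- l[2] sku=RF, tag=HP → no match; kept with NULLs on the r side.
- l[3] sku=DM, tag=NU → no match; kept with NULLs on the r side.
- l[4] sku=NULL, tag=OC → no match; kept with NULLs on the r side.
- l[5] sku=FL, tag=HP → no match; kept with NULLs on the r side.
- l[6] sku=DM, tag=OC → no match; kept with NULLs on the r side.
- 7 r row(s) had no l match → kept, l columns NULL.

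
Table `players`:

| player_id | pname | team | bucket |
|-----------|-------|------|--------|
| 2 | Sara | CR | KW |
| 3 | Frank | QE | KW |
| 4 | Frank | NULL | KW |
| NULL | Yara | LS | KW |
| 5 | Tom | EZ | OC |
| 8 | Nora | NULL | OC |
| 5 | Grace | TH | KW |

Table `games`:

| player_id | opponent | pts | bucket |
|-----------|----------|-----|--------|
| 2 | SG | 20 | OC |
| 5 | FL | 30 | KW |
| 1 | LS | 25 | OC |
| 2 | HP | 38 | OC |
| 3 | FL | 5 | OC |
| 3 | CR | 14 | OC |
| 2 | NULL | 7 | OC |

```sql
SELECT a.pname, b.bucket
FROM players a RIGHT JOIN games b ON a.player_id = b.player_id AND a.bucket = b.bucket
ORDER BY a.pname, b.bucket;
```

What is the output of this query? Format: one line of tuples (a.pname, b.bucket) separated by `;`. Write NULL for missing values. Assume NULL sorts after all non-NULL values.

(Grace, KW); (NULL, OC); (NULL, OC); (NULL, OC); (NULL, OC); (NULL, OC); (NULL, OC)

RIGHT JOIN keeps every row from `games`; unmatched rows get NULL for `players`'s columns.
Matching on a.player_id = b.player_id AND a.bucket = b.bucket. A NULL in a compared column never satisfies the condition.
Matched pairs: 1; unmatched b rows kept: 6.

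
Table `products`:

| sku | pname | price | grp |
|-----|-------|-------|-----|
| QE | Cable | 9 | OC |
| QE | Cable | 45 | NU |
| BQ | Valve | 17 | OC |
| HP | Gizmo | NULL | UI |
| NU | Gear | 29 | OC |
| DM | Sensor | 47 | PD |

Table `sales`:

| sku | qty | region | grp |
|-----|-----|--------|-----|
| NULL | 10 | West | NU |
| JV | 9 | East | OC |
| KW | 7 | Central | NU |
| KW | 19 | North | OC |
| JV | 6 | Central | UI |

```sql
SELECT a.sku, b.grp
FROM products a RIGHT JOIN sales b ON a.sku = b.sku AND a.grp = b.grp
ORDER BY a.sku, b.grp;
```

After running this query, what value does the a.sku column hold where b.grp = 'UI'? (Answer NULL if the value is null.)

RIGHT JOIN keeps every row from `sales`; unmatched rows get NULL for `products`'s columns.
Matching on a.sku = b.sku AND a.grp = b.grp. A NULL in a compared column never satisfies the condition.
- a row (sku=QE, grp=OC): no match.
- a row (sku=QE, grp=NU): no match.
- a row (sku=BQ, grp=OC): no match.
- a row (sku=HP, grp=UI): no match.
- a row (sku=NU, grp=OC): no match.
- a row (sku=DM, grp=PD): no match.
- 5 b row(s) had no a match → kept, a columns NULL.

NULL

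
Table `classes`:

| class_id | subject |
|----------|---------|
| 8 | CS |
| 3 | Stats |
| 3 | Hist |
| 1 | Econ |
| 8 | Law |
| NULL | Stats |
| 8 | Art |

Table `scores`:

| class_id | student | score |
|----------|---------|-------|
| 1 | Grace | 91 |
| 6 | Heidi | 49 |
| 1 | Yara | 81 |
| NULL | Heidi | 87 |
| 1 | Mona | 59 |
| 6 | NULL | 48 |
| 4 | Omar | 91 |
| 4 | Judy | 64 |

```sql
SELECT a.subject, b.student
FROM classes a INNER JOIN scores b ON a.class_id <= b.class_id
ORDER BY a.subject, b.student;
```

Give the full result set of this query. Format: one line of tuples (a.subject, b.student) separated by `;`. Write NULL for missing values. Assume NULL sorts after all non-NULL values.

INNER JOIN keeps only pairs where the ON condition holds.
Matching on a.class_id <= b.class_id. A NULL in a compared column never satisfies the condition.
- class_id=8: no matching b row, dropped.
- class_id=3: 4 matching b row(s), so 4 row(s) emitted.
- class_id=3: 4 matching b row(s), so 4 row(s) emitted.
- class_id=1: 7 matching b row(s), so 7 row(s) emitted.
- class_id=8: no matching b row, dropped.
- class_id=NULL: no matching b row, dropped.
- class_id=8: no matching b row, dropped.

(Econ, Grace); (Econ, Heidi); (Econ, Judy); (Econ, Mona); (Econ, Omar); (Econ, Yara); (Econ, NULL); (Hist, Heidi); (Hist, Judy); (Hist, Omar); (Hist, NULL); (Stats, Heidi); (Stats, Judy); (Stats, Omar); (Stats, NULL)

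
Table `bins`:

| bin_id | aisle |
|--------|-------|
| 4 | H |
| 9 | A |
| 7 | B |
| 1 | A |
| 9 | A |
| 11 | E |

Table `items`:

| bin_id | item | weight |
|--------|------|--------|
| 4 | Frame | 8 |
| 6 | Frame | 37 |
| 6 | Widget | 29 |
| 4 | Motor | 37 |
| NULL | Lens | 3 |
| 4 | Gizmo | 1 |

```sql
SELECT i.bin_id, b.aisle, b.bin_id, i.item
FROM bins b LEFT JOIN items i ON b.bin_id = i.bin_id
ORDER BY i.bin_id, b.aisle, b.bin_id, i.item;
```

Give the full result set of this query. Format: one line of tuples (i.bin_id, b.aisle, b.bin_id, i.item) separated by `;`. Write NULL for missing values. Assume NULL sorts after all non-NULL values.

(4, H, 4, Frame); (4, H, 4, Gizmo); (4, H, 4, Motor); (NULL, A, 1, NULL); (NULL, A, 9, NULL); (NULL, A, 9, NULL); (NULL, B, 7, NULL); (NULL, E, 11, NULL)

LEFT JOIN keeps every row from `bins`; unmatched rows get NULL for `items`'s columns.
Matching on b.bin_id = i.bin_id. A NULL in a compared column never satisfies the condition.
- bin_id=4: 3 matching i row(s), so 3 row(s) emitted.
- bin_id=9: no i row matches, row kept with i columns NULL.
- bin_id=7: no i row matches, row kept with i columns NULL.
- bin_id=1: no i row matches, row kept with i columns NULL.
- bin_id=9: no i row matches, row kept with i columns NULL.
- bin_id=11: no i row matches, row kept with i columns NULL.
After projecting and ordering:
i.bin_id | b.aisle | b.bin_id | i.item
4 | H | 4 | Frame
4 | H | 4 | Gizmo
4 | H | 4 | Motor
NULL | A | 1 | NULL
NULL | A | 9 | NULL
NULL | A | 9 | NULL
NULL | B | 7 | NULL
NULL | E | 11 | NULL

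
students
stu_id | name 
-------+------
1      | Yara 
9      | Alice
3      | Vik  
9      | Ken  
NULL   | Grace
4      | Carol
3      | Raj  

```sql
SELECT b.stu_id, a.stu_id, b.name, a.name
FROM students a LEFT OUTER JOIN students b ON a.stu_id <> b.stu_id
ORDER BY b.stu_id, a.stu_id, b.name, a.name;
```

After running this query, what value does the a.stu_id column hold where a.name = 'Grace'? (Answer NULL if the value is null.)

NULL

LEFT JOIN keeps every row from `students a`; unmatched rows get NULL for `students b`'s columns.
Matching on a.stu_id <> b.stu_id. A NULL in a compared column never satisfies the condition.
- stu_id=1: 5 matching b row(s), so 5 row(s) emitted.
- stu_id=9: 4 matching b row(s), so 4 row(s) emitted.
- stu_id=3: 4 matching b row(s), so 4 row(s) emitted.
- stu_id=9: 4 matching b row(s), so 4 row(s) emitted.
- stu_id=NULL: no b row matches, row kept with b columns NULL.
- stu_id=4: 5 matching b row(s), so 5 row(s) emitted.
- stu_id=3: 4 matching b row(s), so 4 row(s) emitted.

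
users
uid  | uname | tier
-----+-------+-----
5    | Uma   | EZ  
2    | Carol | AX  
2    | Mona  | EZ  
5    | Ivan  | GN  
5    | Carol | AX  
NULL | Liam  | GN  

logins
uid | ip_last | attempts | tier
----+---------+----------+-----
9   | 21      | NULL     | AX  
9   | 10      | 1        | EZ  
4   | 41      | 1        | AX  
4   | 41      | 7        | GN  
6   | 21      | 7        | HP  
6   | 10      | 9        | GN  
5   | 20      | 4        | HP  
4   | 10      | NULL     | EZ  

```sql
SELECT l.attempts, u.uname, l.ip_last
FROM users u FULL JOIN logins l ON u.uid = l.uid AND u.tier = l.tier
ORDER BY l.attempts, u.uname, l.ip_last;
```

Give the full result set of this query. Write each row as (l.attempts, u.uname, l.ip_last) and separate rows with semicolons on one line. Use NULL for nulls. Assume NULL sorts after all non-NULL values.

(1, NULL, 10); (1, NULL, 41); (4, NULL, 20); (7, NULL, 21); (7, NULL, 41); (9, NULL, 10); (NULL, Carol, NULL); (NULL, Carol, NULL); (NULL, Ivan, NULL); (NULL, Liam, NULL); (NULL, Mona, NULL); (NULL, Uma, NULL); (NULL, NULL, 10); (NULL, NULL, 21)

FULL OUTER JOIN keeps every row from both sides; unmatched rows get NULL for the other side's columns.
Matching on u.uid = l.uid AND u.tier = l.tier. A NULL in a compared column never satisfies the condition.
- uid=5, tier=EZ: no l row matches, row kept with l columns NULL.
- uid=2, tier=AX: no l row matches, row kept with l columns NULL.
- uid=2, tier=EZ: no l row matches, row kept with l columns NULL.
- uid=5, tier=GN: no l row matches, row kept with l columns NULL.
- uid=5, tier=AX: no l row matches, row kept with l columns NULL.
- uid=NULL, tier=GN: no l row matches, row kept with l columns NULL.
- 8 row(s) from l found no u partner → padded with NULL.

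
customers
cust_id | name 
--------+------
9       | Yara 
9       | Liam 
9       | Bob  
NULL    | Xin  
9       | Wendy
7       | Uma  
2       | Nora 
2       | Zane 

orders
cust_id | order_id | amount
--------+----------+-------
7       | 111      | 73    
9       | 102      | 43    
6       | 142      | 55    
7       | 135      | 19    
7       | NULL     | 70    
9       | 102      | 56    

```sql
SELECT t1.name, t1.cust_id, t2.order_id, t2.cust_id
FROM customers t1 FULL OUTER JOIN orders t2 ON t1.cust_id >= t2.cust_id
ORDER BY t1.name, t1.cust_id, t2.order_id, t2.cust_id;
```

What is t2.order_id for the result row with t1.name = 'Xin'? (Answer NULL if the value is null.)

FULL OUTER JOIN keeps every row from both sides; unmatched rows get NULL for the other side's columns.
Matching on t1.cust_id >= t2.cust_id. A NULL in a compared column never satisfies the condition.
- t1 (cust_id=9) pairs with 6 row(s) of t2.
- t1 (cust_id=9) pairs with 6 row(s) of t2.
- t1 (cust_id=9) pairs with 6 row(s) of t2.
- t1 (cust_id=NULL) has no partner → padded with NULL.
- t1 (cust_id=9) pairs with 6 row(s) of t2.
- t1 (cust_id=7) pairs with 4 row(s) of t2.
- t1 (cust_id=2) has no partner → padded with NULL.
- t1 (cust_id=2) has no partner → padded with NULL.

NULL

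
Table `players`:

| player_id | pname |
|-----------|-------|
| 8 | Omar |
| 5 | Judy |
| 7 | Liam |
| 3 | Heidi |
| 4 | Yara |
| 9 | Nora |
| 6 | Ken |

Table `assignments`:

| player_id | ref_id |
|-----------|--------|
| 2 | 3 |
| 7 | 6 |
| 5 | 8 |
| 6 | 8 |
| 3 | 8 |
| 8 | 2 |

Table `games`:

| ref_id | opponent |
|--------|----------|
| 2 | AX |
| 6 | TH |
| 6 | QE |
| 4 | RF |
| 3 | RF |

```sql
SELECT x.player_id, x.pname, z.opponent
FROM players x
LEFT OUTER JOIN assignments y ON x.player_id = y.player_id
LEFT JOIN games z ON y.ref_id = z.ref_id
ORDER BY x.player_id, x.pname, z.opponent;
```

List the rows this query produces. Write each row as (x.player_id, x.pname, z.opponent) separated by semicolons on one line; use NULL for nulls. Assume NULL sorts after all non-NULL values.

Step 1 — x LEFT JOIN y on player_id → 7 row(s).
Then LEFT JOIN `games z` on ref_id: each of those 7 rows is kept; rows whose y.ref_id has no match in z get NULL for z's columns.

(3, Heidi, NULL); (4, Yara, NULL); (5, Judy, NULL); (6, Ken, NULL); (7, Liam, QE); (7, Liam, TH); (8, Omar, AX); (9, Nora, NULL)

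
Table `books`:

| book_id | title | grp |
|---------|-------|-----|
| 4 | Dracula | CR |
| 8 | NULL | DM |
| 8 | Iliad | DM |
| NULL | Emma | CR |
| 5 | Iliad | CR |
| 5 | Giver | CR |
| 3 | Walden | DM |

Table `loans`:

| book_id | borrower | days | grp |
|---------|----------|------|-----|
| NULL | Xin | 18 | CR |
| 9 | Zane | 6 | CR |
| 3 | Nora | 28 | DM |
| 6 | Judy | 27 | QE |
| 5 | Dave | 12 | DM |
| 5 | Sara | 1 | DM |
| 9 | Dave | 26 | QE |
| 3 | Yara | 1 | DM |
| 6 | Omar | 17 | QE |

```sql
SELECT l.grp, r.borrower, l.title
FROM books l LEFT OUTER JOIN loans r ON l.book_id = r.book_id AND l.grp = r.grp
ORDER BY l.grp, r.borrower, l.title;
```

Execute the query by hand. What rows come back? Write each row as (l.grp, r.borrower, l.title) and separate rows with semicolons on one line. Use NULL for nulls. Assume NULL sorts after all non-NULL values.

(CR, NULL, Dracula); (CR, NULL, Emma); (CR, NULL, Giver); (CR, NULL, Iliad); (DM, Nora, Walden); (DM, Yara, Walden); (DM, NULL, Iliad); (DM, NULL, NULL)

LEFT JOIN keeps every row from `books`; unmatched rows get NULL for `loans`'s columns.
Matching on l.book_id = r.book_id AND l.grp = r.grp. A NULL in a compared column never satisfies the condition.
Matched pairs: 2; unmatched l rows kept: 6.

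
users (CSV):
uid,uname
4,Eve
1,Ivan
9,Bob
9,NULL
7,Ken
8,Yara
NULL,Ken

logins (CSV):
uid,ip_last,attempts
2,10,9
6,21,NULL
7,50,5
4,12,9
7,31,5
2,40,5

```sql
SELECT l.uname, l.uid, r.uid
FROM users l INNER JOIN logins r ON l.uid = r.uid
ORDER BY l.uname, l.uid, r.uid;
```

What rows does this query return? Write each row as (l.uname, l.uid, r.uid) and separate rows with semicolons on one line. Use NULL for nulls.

(Eve, 4, 4); (Ken, 7, 7); (Ken, 7, 7)

INNER JOIN keeps only pairs where the ON condition holds.
Matching on l.uid = r.uid. A NULL in a compared column never satisfies the condition.
Matched pairs: 3.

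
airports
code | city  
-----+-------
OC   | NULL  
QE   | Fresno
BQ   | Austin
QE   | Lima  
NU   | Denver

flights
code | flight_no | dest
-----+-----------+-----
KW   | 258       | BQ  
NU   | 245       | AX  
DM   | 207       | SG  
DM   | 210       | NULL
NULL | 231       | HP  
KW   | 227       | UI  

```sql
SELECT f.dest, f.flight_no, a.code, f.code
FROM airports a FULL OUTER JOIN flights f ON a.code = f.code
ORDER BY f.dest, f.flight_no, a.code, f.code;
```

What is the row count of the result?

10

FULL OUTER JOIN keeps every row from both sides; unmatched rows get NULL for the other side's columns.
Matching on a.code = f.code. A NULL in a compared column never satisfies the condition.
Matched pairs: 1; unmatched a rows kept: 4; unmatched f rows kept: 5.
Total: 1 matched + 9 padded = 10 rows.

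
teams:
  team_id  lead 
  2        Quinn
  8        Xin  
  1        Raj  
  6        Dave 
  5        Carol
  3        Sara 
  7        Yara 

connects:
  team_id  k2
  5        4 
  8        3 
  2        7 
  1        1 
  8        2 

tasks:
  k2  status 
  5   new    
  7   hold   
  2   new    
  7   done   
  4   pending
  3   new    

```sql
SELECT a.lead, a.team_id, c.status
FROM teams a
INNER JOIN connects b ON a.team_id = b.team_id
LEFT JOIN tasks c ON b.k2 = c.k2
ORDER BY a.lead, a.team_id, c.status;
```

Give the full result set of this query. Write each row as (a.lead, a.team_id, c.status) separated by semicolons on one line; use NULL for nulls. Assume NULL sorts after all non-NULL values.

(Carol, 5, pending); (Quinn, 2, done); (Quinn, 2, hold); (Raj, 1, NULL); (Xin, 8, new); (Xin, 8, new)

Joins associate left-to-right: teams INNER JOIN connects on team_id gives 5 intermediate row(s).
Then LEFT JOIN `tasks c` on k2: each of those 5 rows is kept; rows whose b.k2 has no match in c get NULL for c's columns.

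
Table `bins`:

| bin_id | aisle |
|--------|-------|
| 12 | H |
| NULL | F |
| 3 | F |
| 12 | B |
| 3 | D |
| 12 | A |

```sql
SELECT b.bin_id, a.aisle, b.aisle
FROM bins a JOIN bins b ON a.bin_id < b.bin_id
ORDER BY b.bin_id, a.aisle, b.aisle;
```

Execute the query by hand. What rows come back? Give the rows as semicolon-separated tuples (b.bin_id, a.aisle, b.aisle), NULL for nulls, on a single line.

INNER JOIN keeps only pairs where the ON condition holds.
Matching on a.bin_id < b.bin_id. A NULL in a compared column never satisfies the condition.
- a (bin_id=12) has no partner → excluded.
- a (bin_id=NULL) has no partner → excluded.
- a (bin_id=3) pairs with 3 row(s) of b.
- a (bin_id=12) has no partner → excluded.
- a (bin_id=3) pairs with 3 row(s) of b.
- a (bin_id=12) has no partner → excluded.
After projecting and ordering:
b.bin_id | a.aisle | b.aisle
12 | D | A
12 | D | B
12 | D | H
12 | F | A
12 | F | B
12 | F | H

(12, D, A); (12, D, B); (12, D, H); (12, F, A); (12, F, B); (12, F, H)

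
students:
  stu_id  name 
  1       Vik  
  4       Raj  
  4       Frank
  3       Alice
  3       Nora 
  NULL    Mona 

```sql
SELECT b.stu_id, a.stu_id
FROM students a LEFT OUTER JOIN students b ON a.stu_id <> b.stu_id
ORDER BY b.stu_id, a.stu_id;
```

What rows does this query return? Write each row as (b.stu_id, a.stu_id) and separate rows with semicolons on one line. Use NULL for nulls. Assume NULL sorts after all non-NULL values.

(1, 3); (1, 3); (1, 4); (1, 4); (3, 1); (3, 1); (3, 4); (3, 4); (3, 4); (3, 4); (4, 1); (4, 1); (4, 3); (4, 3); (4, 3); (4, 3); (NULL, NULL)

LEFT JOIN keeps every row from `students a`; unmatched rows get NULL for `students b`'s columns.
Matching on a.stu_id <> b.stu_id. A NULL in a compared column never satisfies the condition.
- a[0] stu_id=1 → 4 match(es) in b → 4 row(s).
- a[1] stu_id=4 → 3 match(es) in b → 3 row(s).
- a[2] stu_id=4 → 3 match(es) in b → 3 row(s).
- a[3] stu_id=3 → 3 match(es) in b → 3 row(s).
- a[4] stu_id=3 → 3 match(es) in b → 3 row(s).
- a[5] stu_id=NULL → no match; kept with NULLs on the b side.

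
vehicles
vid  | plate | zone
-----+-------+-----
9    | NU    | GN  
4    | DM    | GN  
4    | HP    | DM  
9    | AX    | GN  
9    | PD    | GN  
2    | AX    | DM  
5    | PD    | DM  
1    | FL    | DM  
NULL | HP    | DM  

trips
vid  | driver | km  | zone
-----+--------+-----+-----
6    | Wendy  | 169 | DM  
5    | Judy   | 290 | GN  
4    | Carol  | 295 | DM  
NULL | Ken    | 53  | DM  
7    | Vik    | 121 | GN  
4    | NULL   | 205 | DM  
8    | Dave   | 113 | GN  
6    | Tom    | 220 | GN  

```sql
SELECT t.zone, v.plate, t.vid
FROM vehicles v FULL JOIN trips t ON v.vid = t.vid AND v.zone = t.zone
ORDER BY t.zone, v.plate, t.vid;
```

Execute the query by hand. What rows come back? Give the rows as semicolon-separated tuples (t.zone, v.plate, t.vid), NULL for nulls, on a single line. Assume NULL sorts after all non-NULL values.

(DM, HP, 4); (DM, HP, 4); (DM, NULL, 6); (DM, NULL, NULL); (GN, NULL, 5); (GN, NULL, 6); (GN, NULL, 7); (GN, NULL, 8); (NULL, AX, NULL); (NULL, AX, NULL); (NULL, DM, NULL); (NULL, FL, NULL); (NULL, HP, NULL); (NULL, NU, NULL); (NULL, PD, NULL); (NULL, PD, NULL)

FULL OUTER JOIN keeps every row from both sides; unmatched rows get NULL for the other side's columns.
Matching on v.vid = t.vid AND v.zone = t.zone. A NULL in a compared column never satisfies the condition.
Matched pairs: 2; unmatched v rows kept: 8; unmatched t rows kept: 6.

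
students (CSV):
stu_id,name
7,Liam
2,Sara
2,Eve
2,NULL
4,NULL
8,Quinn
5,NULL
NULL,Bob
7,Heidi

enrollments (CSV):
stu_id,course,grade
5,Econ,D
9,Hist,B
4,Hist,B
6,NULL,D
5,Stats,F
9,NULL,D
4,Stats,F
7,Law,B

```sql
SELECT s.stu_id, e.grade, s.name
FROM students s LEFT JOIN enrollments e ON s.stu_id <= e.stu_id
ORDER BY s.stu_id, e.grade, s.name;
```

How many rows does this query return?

47

LEFT JOIN keeps every row from `students`; unmatched rows get NULL for `enrollments`'s columns.
Matching on s.stu_id <= e.stu_id. A NULL in a compared column never satisfies the condition.
- s row (stu_id=7): matches 3 e row(s) → 3 output row(s).
- s row (stu_id=2): matches 8 e row(s) → 8 output row(s).
- s row (stu_id=2): matches 8 e row(s) → 8 output row(s).
- s row (stu_id=2): matches 8 e row(s) → 8 output row(s).
- s row (stu_id=4): matches 8 e row(s) → 8 output row(s).
- s row (stu_id=8): matches 2 e row(s) → 2 output row(s).
- s row (stu_id=5): matches 6 e row(s) → 6 output row(s).
- s row (stu_id=NULL): no match → kept, e columns NULL.
- s row (stu_id=7): matches 3 e row(s) → 3 output row(s).
Total: 46 matched + 1 padded = 47 rows.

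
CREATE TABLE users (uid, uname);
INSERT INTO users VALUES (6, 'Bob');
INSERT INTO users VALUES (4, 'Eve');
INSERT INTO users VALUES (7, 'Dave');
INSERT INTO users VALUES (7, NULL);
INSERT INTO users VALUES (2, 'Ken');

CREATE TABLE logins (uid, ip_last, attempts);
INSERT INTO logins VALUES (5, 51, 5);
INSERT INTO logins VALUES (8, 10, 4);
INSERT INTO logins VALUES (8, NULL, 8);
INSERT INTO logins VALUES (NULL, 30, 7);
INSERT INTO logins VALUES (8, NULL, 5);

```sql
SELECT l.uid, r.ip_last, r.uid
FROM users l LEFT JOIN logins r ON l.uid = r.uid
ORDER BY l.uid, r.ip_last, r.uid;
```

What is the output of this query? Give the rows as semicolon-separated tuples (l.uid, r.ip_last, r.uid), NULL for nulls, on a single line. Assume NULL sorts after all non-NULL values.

LEFT JOIN keeps every row from `users`; unmatched rows get NULL for `logins`'s columns.
Matching on l.uid = r.uid. A NULL in a compared column never satisfies the condition.
- l[0] uid=6 → no match; kept with NULLs on the r side.
- l[1] uid=4 → no match; kept with NULLs on the r side.
- l[2] uid=7 → no match; kept with NULLs on the r side.
- l[3] uid=7 → no match; kept with NULLs on the r side.
- l[4] uid=2 → no match; kept with NULLs on the r side.
After projecting and ordering:
l.uid | r.ip_last | r.uid
2 | NULL | NULL
4 | NULL | NULL
6 | NULL | NULL
7 | NULL | NULL
7 | NULL | NULL

(2, NULL, NULL); (4, NULL, NULL); (6, NULL, NULL); (7, NULL, NULL); (7, NULL, NULL)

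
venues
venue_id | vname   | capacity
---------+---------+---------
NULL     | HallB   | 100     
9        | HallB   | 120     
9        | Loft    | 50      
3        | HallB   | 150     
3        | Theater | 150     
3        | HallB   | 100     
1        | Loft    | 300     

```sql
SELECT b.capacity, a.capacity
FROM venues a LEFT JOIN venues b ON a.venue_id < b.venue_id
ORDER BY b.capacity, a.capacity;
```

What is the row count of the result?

14

LEFT JOIN keeps every row from `venues a`; unmatched rows get NULL for `venues b`'s columns.
Matching on a.venue_id < b.venue_id. A NULL in a compared column never satisfies the condition.
Matched pairs: 11; unmatched a rows kept: 3.
Total: 11 matched + 3 padded = 14 rows.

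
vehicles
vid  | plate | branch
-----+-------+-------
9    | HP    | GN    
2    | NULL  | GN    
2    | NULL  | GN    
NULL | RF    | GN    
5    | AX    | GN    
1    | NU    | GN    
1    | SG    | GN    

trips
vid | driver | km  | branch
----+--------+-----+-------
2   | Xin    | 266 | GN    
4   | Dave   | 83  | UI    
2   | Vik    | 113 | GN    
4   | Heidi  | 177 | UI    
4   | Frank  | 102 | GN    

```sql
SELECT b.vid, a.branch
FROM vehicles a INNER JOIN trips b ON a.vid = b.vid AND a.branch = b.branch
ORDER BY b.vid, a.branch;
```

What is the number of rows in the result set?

INNER JOIN keeps only pairs where the ON condition holds.
Matching on a.vid = b.vid AND a.branch = b.branch. A NULL in a compared column never satisfies the condition.
- a row (vid=9, branch=GN): no match → dropped.
- a row (vid=2, branch=GN): matches 2 b row(s) → 2 output row(s).
- a row (vid=2, branch=GN): matches 2 b row(s) → 2 output row(s).
- a row (vid=NULL, branch=GN): no match → dropped.
- a row (vid=5, branch=GN): no match → dropped.
- a row (vid=1, branch=GN): no match → dropped.
- a row (vid=1, branch=GN): no match → dropped.
Total: 4 rows.

4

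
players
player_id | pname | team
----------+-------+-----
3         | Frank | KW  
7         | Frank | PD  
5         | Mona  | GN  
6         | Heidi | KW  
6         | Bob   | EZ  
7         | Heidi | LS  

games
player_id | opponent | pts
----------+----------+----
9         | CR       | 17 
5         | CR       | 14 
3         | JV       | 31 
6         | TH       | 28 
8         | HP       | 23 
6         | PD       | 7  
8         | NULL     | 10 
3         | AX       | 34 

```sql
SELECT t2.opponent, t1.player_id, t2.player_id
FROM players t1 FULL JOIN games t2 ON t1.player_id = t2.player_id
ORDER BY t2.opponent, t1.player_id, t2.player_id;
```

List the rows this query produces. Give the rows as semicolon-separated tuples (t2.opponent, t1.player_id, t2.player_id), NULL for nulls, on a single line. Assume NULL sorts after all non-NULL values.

(AX, 3, 3); (CR, 5, 5); (CR, NULL, 9); (HP, NULL, 8); (JV, 3, 3); (PD, 6, 6); (PD, 6, 6); (TH, 6, 6); (TH, 6, 6); (NULL, 7, NULL); (NULL, 7, NULL); (NULL, NULL, 8)

FULL OUTER JOIN keeps every row from both sides; unmatched rows get NULL for the other side's columns.
Matching on t1.player_id = t2.player_id.
- player_id=3: 2 matching t2 row(s), so 2 row(s) emitted.
- player_id=7: no t2 row matches, row kept with t2 columns NULL.
- player_id=5: 1 matching t2 row(s), so 1 row(s) emitted.
- player_id=6: 2 matching t2 row(s), so 2 row(s) emitted.
- player_id=6: 2 matching t2 row(s), so 2 row(s) emitted.
- player_id=7: no t2 row matches, row kept with t2 columns NULL.
- 3 t2 row(s) had no t1 match → kept, t1 columns NULL.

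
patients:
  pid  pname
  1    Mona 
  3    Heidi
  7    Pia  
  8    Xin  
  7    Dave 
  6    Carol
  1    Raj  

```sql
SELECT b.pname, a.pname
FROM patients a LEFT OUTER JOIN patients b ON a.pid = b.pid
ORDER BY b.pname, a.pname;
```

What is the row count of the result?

11

LEFT JOIN keeps every row from `patients a`; unmatched rows get NULL for `patients b`'s columns.
Matching on a.pid = b.pid.
Matched pairs: 11; unmatched a rows kept: 0.
Total: 11 rows.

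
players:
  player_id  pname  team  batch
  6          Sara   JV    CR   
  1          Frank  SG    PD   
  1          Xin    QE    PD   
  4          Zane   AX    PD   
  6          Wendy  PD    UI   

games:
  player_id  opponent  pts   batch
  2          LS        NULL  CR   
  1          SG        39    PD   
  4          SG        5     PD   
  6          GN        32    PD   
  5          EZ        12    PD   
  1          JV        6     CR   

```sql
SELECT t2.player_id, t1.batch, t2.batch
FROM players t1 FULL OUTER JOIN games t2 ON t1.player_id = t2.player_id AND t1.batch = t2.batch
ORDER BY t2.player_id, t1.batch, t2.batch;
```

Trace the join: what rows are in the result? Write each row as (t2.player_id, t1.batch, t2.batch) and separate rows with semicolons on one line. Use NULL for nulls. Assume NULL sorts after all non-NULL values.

FULL OUTER JOIN keeps every row from both sides; unmatched rows get NULL for the other side's columns.
Matching on t1.player_id = t2.player_id AND t1.batch = t2.batch.
- t1[0] player_id=6, batch=CR → no match; kept with NULLs on the t2 side.
- t1[1] player_id=1, batch=PD → 1 match(es) in t2 → 1 row(s).
- t1[2] player_id=1, batch=PD → 1 match(es) in t2 → 1 row(s).
- t1[3] player_id=4, batch=PD → 1 match(es) in t2 → 1 row(s).
- t1[4] player_id=6, batch=UI → no match; kept with NULLs on the t2 side.
- 4 row(s) from t2 found no t1 partner → padded with NULL.
After projecting and ordering:
t2.player_id | t1.batch | t2.batch
1 | PD | PD
1 | PD | PD
1 | NULL | CR
2 | NULL | CR
4 | PD | PD
5 | NULL | PD
6 | NULL | PD
NULL | CR | NULL
NULL | UI | NULL

(1, PD, PD); (1, PD, PD); (1, NULL, CR); (2, NULL, CR); (4, PD, PD); (5, NULL, PD); (6, NULL, PD); (NULL, CR, NULL); (NULL, UI, NULL)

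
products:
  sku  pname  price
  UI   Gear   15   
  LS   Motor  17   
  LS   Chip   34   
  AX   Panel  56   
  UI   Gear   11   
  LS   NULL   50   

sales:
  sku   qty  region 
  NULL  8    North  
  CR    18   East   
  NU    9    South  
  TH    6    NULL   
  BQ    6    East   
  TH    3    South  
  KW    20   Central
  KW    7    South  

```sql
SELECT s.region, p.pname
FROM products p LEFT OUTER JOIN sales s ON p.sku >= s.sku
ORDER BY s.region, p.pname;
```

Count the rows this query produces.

27

LEFT JOIN keeps every row from `products`; unmatched rows get NULL for `sales`'s columns.
Matching on p.sku >= s.sku. A NULL in a compared column never satisfies the condition.
- p (sku=UI) pairs with 7 row(s) of s.
- p (sku=LS) pairs with 4 row(s) of s.
- p (sku=LS) pairs with 4 row(s) of s.
- p (sku=AX) has no partner → padded with NULL.
- p (sku=UI) pairs with 7 row(s) of s.
- p (sku=LS) pairs with 4 row(s) of s.
Total: 26 matched + 1 padded = 27 rows.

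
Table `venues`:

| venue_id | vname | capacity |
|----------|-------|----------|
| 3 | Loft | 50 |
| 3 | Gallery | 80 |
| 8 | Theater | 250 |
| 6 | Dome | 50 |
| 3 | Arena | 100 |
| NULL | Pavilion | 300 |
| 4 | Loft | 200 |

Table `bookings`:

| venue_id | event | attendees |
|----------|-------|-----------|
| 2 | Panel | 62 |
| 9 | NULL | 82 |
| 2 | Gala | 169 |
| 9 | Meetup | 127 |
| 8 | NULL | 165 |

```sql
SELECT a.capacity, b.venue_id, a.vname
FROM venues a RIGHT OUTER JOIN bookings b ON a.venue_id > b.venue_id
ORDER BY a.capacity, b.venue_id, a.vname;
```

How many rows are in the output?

15

RIGHT JOIN keeps every row from `bookings`; unmatched rows get NULL for `venues`'s columns.
Matching on a.venue_id > b.venue_id. A NULL in a compared column never satisfies the condition.
- venue_id=3: 2 matching b row(s), so 2 row(s) emitted.
- venue_id=3: 2 matching b row(s), so 2 row(s) emitted.
- venue_id=8: 2 matching b row(s), so 2 row(s) emitted.
- venue_id=6: 2 matching b row(s), so 2 row(s) emitted.
- venue_id=3: 2 matching b row(s), so 2 row(s) emitted.
- venue_id=NULL: no matching b row.
- venue_id=4: 2 matching b row(s), so 2 row(s) emitted.
- plus 3 unmatched b row(s), each kept with NULL a columns.
Total: 12 matched + 3 padded = 15 rows.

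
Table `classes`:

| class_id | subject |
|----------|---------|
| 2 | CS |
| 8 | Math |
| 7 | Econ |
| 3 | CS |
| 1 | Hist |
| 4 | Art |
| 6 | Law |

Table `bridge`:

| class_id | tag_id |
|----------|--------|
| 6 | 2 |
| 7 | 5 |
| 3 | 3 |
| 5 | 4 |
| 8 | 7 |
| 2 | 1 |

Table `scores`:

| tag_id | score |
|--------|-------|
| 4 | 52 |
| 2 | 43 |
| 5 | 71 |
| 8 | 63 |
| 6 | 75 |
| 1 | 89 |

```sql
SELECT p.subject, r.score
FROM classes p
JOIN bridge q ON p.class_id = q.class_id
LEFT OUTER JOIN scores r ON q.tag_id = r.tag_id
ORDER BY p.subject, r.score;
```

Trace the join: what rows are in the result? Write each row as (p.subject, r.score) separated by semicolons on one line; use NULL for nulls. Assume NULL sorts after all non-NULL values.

(CS, 89); (CS, NULL); (Econ, 71); (Law, 43); (Math, NULL)

Step 1 — p INNER JOIN q on class_id → 5 row(s).
Then LEFT JOIN `scores r` on tag_id: each of those 5 rows is kept; rows whose q.tag_id has no match in r get NULL for r's columns.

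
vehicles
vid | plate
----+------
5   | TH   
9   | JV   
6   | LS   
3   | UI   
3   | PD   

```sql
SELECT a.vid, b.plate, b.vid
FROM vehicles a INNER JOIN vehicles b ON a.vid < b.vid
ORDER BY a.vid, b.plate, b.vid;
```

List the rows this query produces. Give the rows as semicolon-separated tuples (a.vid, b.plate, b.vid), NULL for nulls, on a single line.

INNER JOIN keeps only pairs where the ON condition holds.
Matching on a.vid < b.vid.
- a row (vid=5): matches 2 b row(s) → 2 output row(s).
- a row (vid=9): no match → dropped.
- a row (vid=6): matches 1 b row(s) → 1 output row(s).
- a row (vid=3): matches 3 b row(s) → 3 output row(s).
- a row (vid=3): matches 3 b row(s) → 3 output row(s).
After projecting and ordering:
a.vid | b.plate | b.vid
3 | JV | 9
3 | JV | 9
3 | LS | 6
3 | LS | 6
3 | TH | 5
3 | TH | 5
5 | JV | 9
5 | LS | 6
6 | JV | 9

(3, JV, 9); (3, JV, 9); (3, LS, 6); (3, LS, 6); (3, TH, 5); (3, TH, 5); (5, JV, 9); (5, LS, 6); (6, JV, 9)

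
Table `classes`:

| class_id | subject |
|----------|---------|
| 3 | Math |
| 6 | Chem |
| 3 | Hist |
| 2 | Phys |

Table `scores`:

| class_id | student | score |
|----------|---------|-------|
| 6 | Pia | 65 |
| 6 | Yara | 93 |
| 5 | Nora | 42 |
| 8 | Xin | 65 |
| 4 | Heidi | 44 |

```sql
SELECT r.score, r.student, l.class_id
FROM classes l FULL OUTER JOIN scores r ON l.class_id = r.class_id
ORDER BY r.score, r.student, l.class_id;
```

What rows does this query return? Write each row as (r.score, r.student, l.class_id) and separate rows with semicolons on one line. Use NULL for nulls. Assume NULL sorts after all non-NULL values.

(42, Nora, NULL); (44, Heidi, NULL); (65, Pia, 6); (65, Xin, NULL); (93, Yara, 6); (NULL, NULL, 2); (NULL, NULL, 3); (NULL, NULL, 3)

FULL OUTER JOIN keeps every row from both sides; unmatched rows get NULL for the other side's columns.
Matching on l.class_id = r.class_id.
Matched pairs: 2; unmatched l rows kept: 3; unmatched r rows kept: 3.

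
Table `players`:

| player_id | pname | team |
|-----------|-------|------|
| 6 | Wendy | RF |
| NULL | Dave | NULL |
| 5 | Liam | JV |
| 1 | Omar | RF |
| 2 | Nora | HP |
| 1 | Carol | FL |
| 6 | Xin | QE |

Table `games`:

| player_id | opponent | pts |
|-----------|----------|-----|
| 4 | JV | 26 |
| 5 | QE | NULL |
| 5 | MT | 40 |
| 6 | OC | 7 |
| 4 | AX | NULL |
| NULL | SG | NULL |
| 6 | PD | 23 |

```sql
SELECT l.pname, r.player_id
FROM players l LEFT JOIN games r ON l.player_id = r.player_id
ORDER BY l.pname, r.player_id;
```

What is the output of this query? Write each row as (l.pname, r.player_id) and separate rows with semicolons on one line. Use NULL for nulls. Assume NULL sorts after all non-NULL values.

(Carol, NULL); (Dave, NULL); (Liam, 5); (Liam, 5); (Nora, NULL); (Omar, NULL); (Wendy, 6); (Wendy, 6); (Xin, 6); (Xin, 6)

LEFT JOIN keeps every row from `players`; unmatched rows get NULL for `games`'s columns.
Matching on l.player_id = r.player_id. A NULL in a compared column never satisfies the condition.
Matched pairs: 6; unmatched l rows kept: 4.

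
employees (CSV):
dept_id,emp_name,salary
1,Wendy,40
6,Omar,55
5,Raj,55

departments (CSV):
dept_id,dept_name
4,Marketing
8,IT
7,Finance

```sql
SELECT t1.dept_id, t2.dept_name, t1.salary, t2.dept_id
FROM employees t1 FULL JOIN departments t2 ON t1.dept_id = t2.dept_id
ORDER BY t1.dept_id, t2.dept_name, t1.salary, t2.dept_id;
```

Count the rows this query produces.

FULL OUTER JOIN keeps every row from both sides; unmatched rows get NULL for the other side's columns.
Matching on t1.dept_id = t2.dept_id.
- t1 (dept_id=1) has no partner → padded with NULL.
- t1 (dept_id=6) has no partner → padded with NULL.
- t1 (dept_id=5) has no partner → padded with NULL.
- plus 3 unmatched t2 row(s), each kept with NULL t1 columns.
Total: 0 matched + 6 padded = 6 rows.

6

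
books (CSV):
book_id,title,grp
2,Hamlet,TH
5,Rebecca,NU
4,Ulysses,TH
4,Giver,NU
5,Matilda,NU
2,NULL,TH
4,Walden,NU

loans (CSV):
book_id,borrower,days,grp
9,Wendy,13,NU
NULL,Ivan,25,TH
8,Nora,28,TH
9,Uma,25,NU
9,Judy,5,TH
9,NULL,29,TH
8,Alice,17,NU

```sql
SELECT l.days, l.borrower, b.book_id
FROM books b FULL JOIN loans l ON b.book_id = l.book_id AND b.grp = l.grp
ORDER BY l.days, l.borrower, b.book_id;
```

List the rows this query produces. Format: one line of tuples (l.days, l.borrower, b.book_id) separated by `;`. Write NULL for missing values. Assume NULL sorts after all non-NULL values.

FULL OUTER JOIN keeps every row from both sides; unmatched rows get NULL for the other side's columns.
Matching on b.book_id = l.book_id AND b.grp = l.grp. A NULL in a compared column never satisfies the condition.
Matched pairs: 0; unmatched b rows kept: 7; unmatched l rows kept: 7.

(5, Judy, NULL); (13, Wendy, NULL); (17, Alice, NULL); (25, Ivan, NULL); (25, Uma, NULL); (28, Nora, NULL); (29, NULL, NULL); (NULL, NULL, 2); (NULL, NULL, 2); (NULL, NULL, 4); (NULL, NULL, 4); (NULL, NULL, 4); (NULL, NULL, 5); (NULL, NULL, 5)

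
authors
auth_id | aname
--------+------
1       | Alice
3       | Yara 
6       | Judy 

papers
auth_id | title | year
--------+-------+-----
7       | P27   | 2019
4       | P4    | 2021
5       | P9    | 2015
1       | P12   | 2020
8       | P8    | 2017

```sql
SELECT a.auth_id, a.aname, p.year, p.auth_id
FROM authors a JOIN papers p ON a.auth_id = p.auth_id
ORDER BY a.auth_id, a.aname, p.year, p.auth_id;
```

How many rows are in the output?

1

INNER JOIN keeps only pairs where the ON condition holds.
Matching on a.auth_id = p.auth_id.
- a[0] auth_id=1 → 1 match(es) in p → 1 row(s).
- a[1] auth_id=3 → no match; dropped.
- a[2] auth_id=6 → no match; dropped.
Total: 1 rows.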